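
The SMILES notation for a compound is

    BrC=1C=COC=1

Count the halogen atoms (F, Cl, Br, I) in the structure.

Halogen atoms appear at heavy-atom position 1 (1×Br).
Halogen count: 1.

1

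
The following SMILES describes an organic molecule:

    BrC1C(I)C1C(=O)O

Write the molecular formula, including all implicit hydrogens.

Walk through each heavy atom and fill implicit hydrogens from standard valence (C 4, N 3, O 2, S 2, halogen 1):
  atom 1: Br (halogen, monovalent) → 0 H
  atom 2: C, bond orders sum to 3 (valence 4) → 1 H
  atom 3: C, bond orders sum to 3 (valence 4) → 1 H
  atom 4: I (halogen, monovalent) → 0 H
  atom 5: C, bond orders sum to 3 (valence 4) → 1 H
  atom 6: C, bond orders sum to 4 (valence 4) → 0 H
  atom 7: O, bond orders sum to 2 (valence 2) → 0 H
  atom 8: O, bond orders sum to 1 (valence 2) → 1 H
Totals → C:4, H:4, Br:1, I:1, O:2.

C4H4BrIO2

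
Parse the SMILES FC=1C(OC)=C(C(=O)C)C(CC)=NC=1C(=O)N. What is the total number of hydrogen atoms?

Walk through each heavy atom and fill implicit hydrogens from standard valence (C 4, N 3, O 2, S 2, halogen 1):
  atom 1: F (halogen, monovalent) → 0 H
  atom 2: C, bond orders sum to 4 (valence 4) → 0 H
  atom 3: C, bond orders sum to 4 (valence 4) → 0 H
  atom 4: O, bond orders sum to 2 (valence 2) → 0 H
  atom 5: C, bond orders sum to 1 (valence 4) → 3 H
  atom 6: C, bond orders sum to 4 (valence 4) → 0 H
  atom 7: C, bond orders sum to 4 (valence 4) → 0 H
  atom 8: O, bond orders sum to 2 (valence 2) → 0 H
  atom 9: C, bond orders sum to 1 (valence 4) → 3 H
  atom 10: C, bond orders sum to 4 (valence 4) → 0 H
  atom 11: C, bond orders sum to 2 (valence 4) → 2 H
  atom 12: C, bond orders sum to 1 (valence 4) → 3 H
  atom 13: N, bond orders sum to 3 (valence 3) → 0 H
  atom 14: C, bond orders sum to 4 (valence 4) → 0 H
  atom 15: C, bond orders sum to 4 (valence 4) → 0 H
  atom 16: O, bond orders sum to 2 (valence 2) → 0 H
  atom 17: N, bond orders sum to 1 (valence 3) → 2 H
Total hydrogens: 13.

13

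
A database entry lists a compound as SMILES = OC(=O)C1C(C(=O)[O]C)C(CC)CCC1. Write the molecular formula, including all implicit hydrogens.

C11H18O4

Walk through each heavy atom and fill implicit hydrogens from standard valence (C 4, N 3, O 2, S 2, halogen 1):
  atom 1: O, bond orders sum to 1 (valence 2) → 1 H
  atom 2: C, bond orders sum to 4 (valence 4) → 0 H
  atom 3: O, bond orders sum to 2 (valence 2) → 0 H
  atom 4: C, bond orders sum to 3 (valence 4) → 1 H
  atom 5: C, bond orders sum to 3 (valence 4) → 1 H
  atom 6: C, bond orders sum to 4 (valence 4) → 0 H
  atom 7: O, bond orders sum to 2 (valence 2) → 0 H
  atom 8: O with explicit H count 0
  atom 9: C, bond orders sum to 1 (valence 4) → 3 H
  atom 10: C, bond orders sum to 3 (valence 4) → 1 H
  atom 11: C, bond orders sum to 2 (valence 4) → 2 H
  atom 12: C, bond orders sum to 1 (valence 4) → 3 H
  atom 13: C, bond orders sum to 2 (valence 4) → 2 H
  atom 14: C, bond orders sum to 2 (valence 4) → 2 H
  atom 15: C, bond orders sum to 2 (valence 4) → 2 H
Totals → C:11, H:18, O:4.
In Hill order: C11H18O4.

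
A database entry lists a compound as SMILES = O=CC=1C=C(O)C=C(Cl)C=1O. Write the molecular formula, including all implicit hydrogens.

C7H5ClO3

Walk through each heavy atom and fill implicit hydrogens from standard valence (C 4, N 3, O 2, S 2, halogen 1):
  atom 1: O, bond orders sum to 2 (valence 2) → 0 H
  atom 2: C, bond orders sum to 3 (valence 4) → 1 H
  atom 3: C, bond orders sum to 4 (valence 4) → 0 H
  atom 4: C, bond orders sum to 3 (valence 4) → 1 H
  atom 5: C, bond orders sum to 4 (valence 4) → 0 H
  atom 6: O, bond orders sum to 1 (valence 2) → 1 H
  atom 7: C, bond orders sum to 3 (valence 4) → 1 H
  atom 8: C, bond orders sum to 4 (valence 4) → 0 H
  atom 9: Cl (halogen, monovalent) → 0 H
  atom 10: C, bond orders sum to 4 (valence 4) → 0 H
  atom 11: O, bond orders sum to 1 (valence 2) → 1 H
Totals → C:7, H:5, Cl:1, O:3.
In Hill order: C7H5ClO3.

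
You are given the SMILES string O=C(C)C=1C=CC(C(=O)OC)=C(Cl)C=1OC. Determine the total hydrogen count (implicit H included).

Walk through each heavy atom and fill implicit hydrogens from standard valence (C 4, N 3, O 2, S 2, halogen 1):
  atom 1: O, bond orders sum to 2 (valence 2) → 0 H
  atom 2: C, bond orders sum to 4 (valence 4) → 0 H
  atom 3: C, bond orders sum to 1 (valence 4) → 3 H
  atom 4: C, bond orders sum to 4 (valence 4) → 0 H
  atom 5: C, bond orders sum to 3 (valence 4) → 1 H
  atom 6: C, bond orders sum to 3 (valence 4) → 1 H
  atom 7: C, bond orders sum to 4 (valence 4) → 0 H
  atom 8: C, bond orders sum to 4 (valence 4) → 0 H
  atom 9: O, bond orders sum to 2 (valence 2) → 0 H
  atom 10: O, bond orders sum to 2 (valence 2) → 0 H
  atom 11: C, bond orders sum to 1 (valence 4) → 3 H
  atom 12: C, bond orders sum to 4 (valence 4) → 0 H
  atom 13: Cl (halogen, monovalent) → 0 H
  atom 14: C, bond orders sum to 4 (valence 4) → 0 H
  atom 15: O, bond orders sum to 2 (valence 2) → 0 H
  atom 16: C, bond orders sum to 1 (valence 4) → 3 H
Total hydrogens: 11.

11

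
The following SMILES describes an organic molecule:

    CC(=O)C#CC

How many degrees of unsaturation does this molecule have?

Degree of unsaturation = (number of rings) + (number of π bonds).
Ring closures in the SMILES: 0.
π bonds: 1 double bond (each 1 DoU), 1 triple bond (each 2 DoU) → 3 DoU from unsaturation.
Total DoU = 0 + 3 = 3.

3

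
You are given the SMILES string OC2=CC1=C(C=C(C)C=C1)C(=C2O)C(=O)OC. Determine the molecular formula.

Walk through each heavy atom and fill implicit hydrogens from standard valence (C 4, N 3, O 2, S 2, halogen 1):
  atom 1: O, bond orders sum to 1 (valence 2) → 1 H
  atom 2: C, bond orders sum to 4 (valence 4) → 0 H
  atom 3: C, bond orders sum to 3 (valence 4) → 1 H
  atom 4: C, bond orders sum to 4 (valence 4) → 0 H
  atom 5: C, bond orders sum to 4 (valence 4) → 0 H
  atom 6: C, bond orders sum to 3 (valence 4) → 1 H
  atom 7: C, bond orders sum to 4 (valence 4) → 0 H
  atom 8: C, bond orders sum to 1 (valence 4) → 3 H
  atom 9: C, bond orders sum to 3 (valence 4) → 1 H
  atom 10: C, bond orders sum to 3 (valence 4) → 1 H
  atom 11: C, bond orders sum to 4 (valence 4) → 0 H
  atom 12: C, bond orders sum to 4 (valence 4) → 0 H
  atom 13: O, bond orders sum to 1 (valence 2) → 1 H
  atom 14: C, bond orders sum to 4 (valence 4) → 0 H
  atom 15: O, bond orders sum to 2 (valence 2) → 0 H
  atom 16: O, bond orders sum to 2 (valence 2) → 0 H
  atom 17: C, bond orders sum to 1 (valence 4) → 3 H
Totals → C:13, H:12, O:4.
In Hill order: C13H12O4.

C13H12O4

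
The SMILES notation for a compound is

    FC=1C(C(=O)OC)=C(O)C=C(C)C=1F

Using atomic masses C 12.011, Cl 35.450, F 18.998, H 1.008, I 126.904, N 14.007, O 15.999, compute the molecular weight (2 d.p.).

202.16 g/mol

First, the molecular formula is C9H8F2O3 (counting implicit H from valence).
  C: 9 × 12.011 = 108.099
  F: 2 × 18.998 = 37.996
  H: 8 × 1.008 = 8.064
  O: 3 × 15.999 = 47.997
Sum: 9×12.011 + 2×18.998 + 8×1.008 + 3×15.999 = 202.156 → 202.16 g/mol.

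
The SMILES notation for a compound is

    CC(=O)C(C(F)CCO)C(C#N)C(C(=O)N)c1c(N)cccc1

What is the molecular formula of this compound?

C16H20FN3O3

Walk through each heavy atom and fill implicit hydrogens from standard valence (C 4, N 3, O 2, S 2, halogen 1); for lowercase aromatic atoms, an aromatic c carries 1 H when it has two neighbours and 0 H with three, and aromatic n carries 0 H:
  atom 1: C, bond orders sum to 1 (valence 4) → 3 H
  atom 2: C, bond orders sum to 4 (valence 4) → 0 H
  atom 3: O, bond orders sum to 2 (valence 2) → 0 H
  atom 4: C, bond orders sum to 3 (valence 4) → 1 H
  atom 5: C, bond orders sum to 3 (valence 4) → 1 H
  atom 6: F (halogen, monovalent) → 0 H
  atom 7: C, bond orders sum to 2 (valence 4) → 2 H
  atom 8: C, bond orders sum to 2 (valence 4) → 2 H
  atom 9: O, bond orders sum to 1 (valence 2) → 1 H
  atom 10: C, bond orders sum to 3 (valence 4) → 1 H
  atom 11: C, bond orders sum to 4 (valence 4) → 0 H
  atom 12: N, bond orders sum to 3 (valence 3) → 0 H
  atom 13: C, bond orders sum to 3 (valence 4) → 1 H
  atom 14: C, bond orders sum to 4 (valence 4) → 0 H
  atom 15: O, bond orders sum to 2 (valence 2) → 0 H
  atom 16: N, bond orders sum to 1 (valence 3) → 2 H
  atom 17: aromatic c, 3 neighbours → 0 H
  atom 18: aromatic c, 3 neighbours → 0 H
  atom 19: N, bond orders sum to 1 (valence 3) → 2 H
  atom 20: aromatic c, 2 neighbours → 1 H
  atom 21: aromatic c, 2 neighbours → 1 H
  atom 22: aromatic c, 2 neighbours → 1 H
  atom 23: aromatic c, 2 neighbours → 1 H
Totals → C:16, H:20, F:1, N:3, O:3.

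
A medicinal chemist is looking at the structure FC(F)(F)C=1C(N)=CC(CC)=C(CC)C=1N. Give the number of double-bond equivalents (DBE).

4

Degree of unsaturation = (number of rings) + (number of π bonds).
Ring closures in the SMILES: 1.
π bonds: 3 double bonds (each 1 DoU) → 3 DoU from unsaturation.
Total DoU = 1 + 3 = 4.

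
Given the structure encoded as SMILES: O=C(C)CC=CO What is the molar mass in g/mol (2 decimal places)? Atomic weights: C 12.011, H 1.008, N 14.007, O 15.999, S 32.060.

First, the molecular formula is C5H8O2 (counting implicit H from valence).
  C: 5 × 12.011 = 60.055
  H: 8 × 1.008 = 8.064
  O: 2 × 15.999 = 31.998
Sum: 5×12.011 + 8×1.008 + 2×15.999 = 100.117 → 100.12 g/mol.

100.12 g/mol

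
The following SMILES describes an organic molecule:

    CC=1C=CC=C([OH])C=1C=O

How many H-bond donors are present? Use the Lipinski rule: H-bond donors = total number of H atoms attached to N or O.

1

Donors: find every N or O and count the H atoms it carries.
  atom 7 (O): bond orders sum to 1 → 1 H
  atom 10 (O): bond orders sum to 2 → 0 H
Lipinski HBD = 1.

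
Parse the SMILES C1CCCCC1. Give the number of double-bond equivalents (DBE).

Degree of unsaturation = (number of rings) + (number of π bonds).
Ring closures in the SMILES: 1.
π bonds: none → 0 DoU from unsaturation.
Total DoU = 1 + 0 = 1.

1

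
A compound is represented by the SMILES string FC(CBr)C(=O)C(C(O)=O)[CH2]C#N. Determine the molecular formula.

Walk through each heavy atom and fill implicit hydrogens from standard valence (C 4, N 3, O 2, S 2, halogen 1):
  atom 1: F (halogen, monovalent) → 0 H
  atom 2: C, bond orders sum to 3 (valence 4) → 1 H
  atom 3: C, bond orders sum to 2 (valence 4) → 2 H
  atom 4: Br (halogen, monovalent) → 0 H
  atom 5: C, bond orders sum to 4 (valence 4) → 0 H
  atom 6: O, bond orders sum to 2 (valence 2) → 0 H
  atom 7: C, bond orders sum to 3 (valence 4) → 1 H
  atom 8: C, bond orders sum to 4 (valence 4) → 0 H
  atom 9: O, bond orders sum to 1 (valence 2) → 1 H
  atom 10: O, bond orders sum to 2 (valence 2) → 0 H
  atom 11: C with explicit H count 2
  atom 12: C, bond orders sum to 4 (valence 4) → 0 H
  atom 13: N, bond orders sum to 3 (valence 3) → 0 H
Totals → C:7, H:7, Br:1, F:1, N:1, O:3.
In Hill order: C7H7BrFNO3.

C7H7BrFNO3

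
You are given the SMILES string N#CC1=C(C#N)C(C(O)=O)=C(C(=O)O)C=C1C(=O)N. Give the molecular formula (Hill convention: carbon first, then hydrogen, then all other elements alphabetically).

C11H5N3O5

Walk through each heavy atom and fill implicit hydrogens from standard valence (C 4, N 3, O 2, S 2, halogen 1):
  atom 1: N, bond orders sum to 3 (valence 3) → 0 H
  atom 2: C, bond orders sum to 4 (valence 4) → 0 H
  atom 3: C, bond orders sum to 4 (valence 4) → 0 H
  atom 4: C, bond orders sum to 4 (valence 4) → 0 H
  atom 5: C, bond orders sum to 4 (valence 4) → 0 H
  atom 6: N, bond orders sum to 3 (valence 3) → 0 H
  atom 7: C, bond orders sum to 4 (valence 4) → 0 H
  atom 8: C, bond orders sum to 4 (valence 4) → 0 H
  atom 9: O, bond orders sum to 1 (valence 2) → 1 H
  atom 10: O, bond orders sum to 2 (valence 2) → 0 H
  atom 11: C, bond orders sum to 4 (valence 4) → 0 H
  atom 12: C, bond orders sum to 4 (valence 4) → 0 H
  atom 13: O, bond orders sum to 2 (valence 2) → 0 H
  atom 14: O, bond orders sum to 1 (valence 2) → 1 H
  atom 15: C, bond orders sum to 3 (valence 4) → 1 H
  atom 16: C, bond orders sum to 4 (valence 4) → 0 H
  atom 17: C, bond orders sum to 4 (valence 4) → 0 H
  atom 18: O, bond orders sum to 2 (valence 2) → 0 H
  atom 19: N, bond orders sum to 1 (valence 3) → 2 H
Totals → C:11, H:5, N:3, O:5.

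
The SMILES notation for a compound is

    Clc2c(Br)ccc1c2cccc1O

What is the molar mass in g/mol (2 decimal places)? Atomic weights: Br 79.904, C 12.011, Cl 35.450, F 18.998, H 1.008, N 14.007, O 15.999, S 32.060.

First, the molecular formula is C10H6BrClO (counting implicit H from valence).
  Br: 1 × 79.904 = 79.904
  C: 10 × 12.011 = 120.110
  Cl: 1 × 35.450 = 35.450
  H: 6 × 1.008 = 6.048
  O: 1 × 15.999 = 15.999
Sum: 1×79.904 + 10×12.011 + 1×35.450 + 6×1.008 + 1×15.999 = 257.511 → 257.51 g/mol.

257.51 g/mol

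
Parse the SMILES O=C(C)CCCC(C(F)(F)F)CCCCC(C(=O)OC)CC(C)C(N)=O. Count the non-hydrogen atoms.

Every atom symbol written in the SMILES (organic subset) is one heavy atom; implicit H are not written.
Heavy atoms by element → C:18, F:3, N:1, O:4.
Total: 26.

26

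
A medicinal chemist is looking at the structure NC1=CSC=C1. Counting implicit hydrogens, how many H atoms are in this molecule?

5

Walk through each heavy atom and fill implicit hydrogens from standard valence (C 4, N 3, O 2, S 2, halogen 1):
  atom 1: N, bond orders sum to 1 (valence 3) → 2 H
  atom 2: C, bond orders sum to 4 (valence 4) → 0 H
  atom 3: C, bond orders sum to 3 (valence 4) → 1 H
  atom 4: S, bond orders sum to 2 (valence 2) → 0 H
  atom 5: C, bond orders sum to 3 (valence 4) → 1 H
  atom 6: C, bond orders sum to 3 (valence 4) → 1 H
Total hydrogens: 5.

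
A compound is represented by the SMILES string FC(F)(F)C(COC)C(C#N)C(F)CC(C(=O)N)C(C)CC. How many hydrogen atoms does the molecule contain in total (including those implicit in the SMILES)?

22

Walk through each heavy atom and fill implicit hydrogens from standard valence (C 4, N 3, O 2, S 2, halogen 1):
  atom 1: F (halogen, monovalent) → 0 H
  atom 2: C, bond orders sum to 4 (valence 4) → 0 H
  atom 3: F (halogen, monovalent) → 0 H
  atom 4: F (halogen, monovalent) → 0 H
  atom 5: C, bond orders sum to 3 (valence 4) → 1 H
  atom 6: C, bond orders sum to 2 (valence 4) → 2 H
  atom 7: O, bond orders sum to 2 (valence 2) → 0 H
  atom 8: C, bond orders sum to 1 (valence 4) → 3 H
  atom 9: C, bond orders sum to 3 (valence 4) → 1 H
  atom 10: C, bond orders sum to 4 (valence 4) → 0 H
  atom 11: N, bond orders sum to 3 (valence 3) → 0 H
  atom 12: C, bond orders sum to 3 (valence 4) → 1 H
  atom 13: F (halogen, monovalent) → 0 H
  atom 14: C, bond orders sum to 2 (valence 4) → 2 H
  atom 15: C, bond orders sum to 3 (valence 4) → 1 H
  atom 16: C, bond orders sum to 4 (valence 4) → 0 H
  atom 17: O, bond orders sum to 2 (valence 2) → 0 H
  atom 18: N, bond orders sum to 1 (valence 3) → 2 H
  atom 19: C, bond orders sum to 3 (valence 4) → 1 H
  atom 20: C, bond orders sum to 1 (valence 4) → 3 H
  atom 21: C, bond orders sum to 2 (valence 4) → 2 H
  atom 22: C, bond orders sum to 1 (valence 4) → 3 H
Total hydrogens: 22.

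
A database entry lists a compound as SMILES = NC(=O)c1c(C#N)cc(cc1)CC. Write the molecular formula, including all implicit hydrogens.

C10H10N2O

Walk through each heavy atom and fill implicit hydrogens from standard valence (C 4, N 3, O 2, S 2, halogen 1); for lowercase aromatic atoms, an aromatic c carries 1 H when it has two neighbours and 0 H with three, and aromatic n carries 0 H:
  atom 1: N, bond orders sum to 1 (valence 3) → 2 H
  atom 2: C, bond orders sum to 4 (valence 4) → 0 H
  atom 3: O, bond orders sum to 2 (valence 2) → 0 H
  atom 4: aromatic c, 3 neighbours → 0 H
  atom 5: aromatic c, 3 neighbours → 0 H
  atom 6: C, bond orders sum to 4 (valence 4) → 0 H
  atom 7: N, bond orders sum to 3 (valence 3) → 0 H
  atom 8: aromatic c, 2 neighbours → 1 H
  atom 9: aromatic c, 3 neighbours → 0 H
  atom 10: aromatic c, 2 neighbours → 1 H
  atom 11: aromatic c, 2 neighbours → 1 H
  atom 12: C, bond orders sum to 2 (valence 4) → 2 H
  atom 13: C, bond orders sum to 1 (valence 4) → 3 H
Totals → C:10, H:10, N:2, O:1.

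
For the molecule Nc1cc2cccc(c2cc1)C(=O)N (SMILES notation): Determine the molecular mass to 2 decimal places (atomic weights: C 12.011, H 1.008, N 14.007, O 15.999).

First, the molecular formula is C11H10N2O (counting implicit H from valence).
  C: 11 × 12.011 = 132.121
  H: 10 × 1.008 = 10.080
  N: 2 × 14.007 = 28.014
  O: 1 × 15.999 = 15.999
Sum: 11×12.011 + 10×1.008 + 2×14.007 + 1×15.999 = 186.214 → 186.21 g/mol.

186.21 g/mol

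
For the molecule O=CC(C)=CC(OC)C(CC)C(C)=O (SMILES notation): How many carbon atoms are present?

11

Count every carbon token in the SMILES (each C, including those in ring-closure positions and inside branches).
Carbon count: 11.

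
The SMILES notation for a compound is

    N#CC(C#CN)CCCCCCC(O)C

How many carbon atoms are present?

12

Count every carbon token in the SMILES (each C, including those in ring-closure positions and inside branches).
Carbon count: 12.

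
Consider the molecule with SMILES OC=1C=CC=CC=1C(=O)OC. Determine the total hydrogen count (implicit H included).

Walk through each heavy atom and fill implicit hydrogens from standard valence (C 4, N 3, O 2, S 2, halogen 1):
  atom 1: O, bond orders sum to 1 (valence 2) → 1 H
  atom 2: C, bond orders sum to 4 (valence 4) → 0 H
  atom 3: C, bond orders sum to 3 (valence 4) → 1 H
  atom 4: C, bond orders sum to 3 (valence 4) → 1 H
  atom 5: C, bond orders sum to 3 (valence 4) → 1 H
  atom 6: C, bond orders sum to 3 (valence 4) → 1 H
  atom 7: C, bond orders sum to 4 (valence 4) → 0 H
  atom 8: C, bond orders sum to 4 (valence 4) → 0 H
  atom 9: O, bond orders sum to 2 (valence 2) → 0 H
  atom 10: O, bond orders sum to 2 (valence 2) → 0 H
  atom 11: C, bond orders sum to 1 (valence 4) → 3 H
Total hydrogens: 8.

8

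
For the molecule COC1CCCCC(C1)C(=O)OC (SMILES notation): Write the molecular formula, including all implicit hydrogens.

Walk through each heavy atom and fill implicit hydrogens from standard valence (C 4, N 3, O 2, S 2, halogen 1):
  atom 1: C, bond orders sum to 1 (valence 4) → 3 H
  atom 2: O, bond orders sum to 2 (valence 2) → 0 H
  atom 3: C, bond orders sum to 3 (valence 4) → 1 H
  atom 4: C, bond orders sum to 2 (valence 4) → 2 H
  atom 5: C, bond orders sum to 2 (valence 4) → 2 H
  atom 6: C, bond orders sum to 2 (valence 4) → 2 H
  atom 7: C, bond orders sum to 2 (valence 4) → 2 H
  atom 8: C, bond orders sum to 3 (valence 4) → 1 H
  atom 9: C, bond orders sum to 2 (valence 4) → 2 H
  atom 10: C, bond orders sum to 4 (valence 4) → 0 H
  atom 11: O, bond orders sum to 2 (valence 2) → 0 H
  atom 12: O, bond orders sum to 2 (valence 2) → 0 H
  atom 13: C, bond orders sum to 1 (valence 4) → 3 H
Totals → C:10, H:18, O:3.
In Hill order: C10H18O3.

C10H18O3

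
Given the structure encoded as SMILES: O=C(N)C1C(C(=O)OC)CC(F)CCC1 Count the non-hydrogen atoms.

15

Every atom symbol written in the SMILES (organic subset) is one heavy atom; implicit H are not written.
Heavy atoms by element → C:10, F:1, N:1, O:3.
Total: 15.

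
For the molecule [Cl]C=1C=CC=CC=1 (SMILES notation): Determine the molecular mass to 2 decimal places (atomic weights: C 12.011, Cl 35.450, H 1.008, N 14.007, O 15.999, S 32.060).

112.56 g/mol

First, the molecular formula is C6H5Cl (counting implicit H from valence).
  C: 6 × 12.011 = 72.066
  Cl: 1 × 35.450 = 35.450
  H: 5 × 1.008 = 5.040
Sum: 6×12.011 + 1×35.450 + 5×1.008 = 112.556 → 112.56 g/mol.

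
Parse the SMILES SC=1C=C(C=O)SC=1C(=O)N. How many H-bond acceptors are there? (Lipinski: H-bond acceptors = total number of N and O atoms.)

3

N atoms: 1; O atoms: 2.
Lipinski HBA = 1 + 2 = 3.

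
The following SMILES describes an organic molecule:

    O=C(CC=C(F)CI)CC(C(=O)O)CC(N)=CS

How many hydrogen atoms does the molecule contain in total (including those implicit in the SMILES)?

15

Walk through each heavy atom and fill implicit hydrogens from standard valence (C 4, N 3, O 2, S 2, halogen 1):
  atom 1: O, bond orders sum to 2 (valence 2) → 0 H
  atom 2: C, bond orders sum to 4 (valence 4) → 0 H
  atom 3: C, bond orders sum to 2 (valence 4) → 2 H
  atom 4: C, bond orders sum to 3 (valence 4) → 1 H
  atom 5: C, bond orders sum to 4 (valence 4) → 0 H
  atom 6: F (halogen, monovalent) → 0 H
  atom 7: C, bond orders sum to 2 (valence 4) → 2 H
  atom 8: I (halogen, monovalent) → 0 H
  atom 9: C, bond orders sum to 2 (valence 4) → 2 H
  atom 10: C, bond orders sum to 3 (valence 4) → 1 H
  atom 11: C, bond orders sum to 4 (valence 4) → 0 H
  atom 12: O, bond orders sum to 2 (valence 2) → 0 H
  atom 13: O, bond orders sum to 1 (valence 2) → 1 H
  atom 14: C, bond orders sum to 2 (valence 4) → 2 H
  atom 15: C, bond orders sum to 4 (valence 4) → 0 H
  atom 16: N, bond orders sum to 1 (valence 3) → 2 H
  atom 17: C, bond orders sum to 3 (valence 4) → 1 H
  atom 18: S, bond orders sum to 1 (valence 2) → 1 H
Total hydrogens: 15.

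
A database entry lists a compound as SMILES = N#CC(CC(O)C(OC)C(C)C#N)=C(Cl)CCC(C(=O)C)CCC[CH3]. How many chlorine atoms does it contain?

1

Scan the SMILES for Cl atoms (remember two-letter symbols like Cl and Br are single atoms).
Chlorine count: 1.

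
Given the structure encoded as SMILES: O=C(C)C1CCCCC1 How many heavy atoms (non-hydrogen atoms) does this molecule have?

Every atom symbol written in the SMILES (organic subset) is one heavy atom; implicit H are not written.
Heavy atoms by element → C:8, O:1.
Total: 9.

9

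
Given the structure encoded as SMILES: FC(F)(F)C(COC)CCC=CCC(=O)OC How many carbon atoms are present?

Count every carbon token in the SMILES (each C, including those in ring-closure positions and inside branches).
Carbon count: 11.

11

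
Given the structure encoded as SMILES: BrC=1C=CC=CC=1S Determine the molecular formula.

Walk through each heavy atom and fill implicit hydrogens from standard valence (C 4, N 3, O 2, S 2, halogen 1):
  atom 1: Br (halogen, monovalent) → 0 H
  atom 2: C, bond orders sum to 4 (valence 4) → 0 H
  atom 3: C, bond orders sum to 3 (valence 4) → 1 H
  atom 4: C, bond orders sum to 3 (valence 4) → 1 H
  atom 5: C, bond orders sum to 3 (valence 4) → 1 H
  atom 6: C, bond orders sum to 3 (valence 4) → 1 H
  atom 7: C, bond orders sum to 4 (valence 4) → 0 H
  atom 8: S, bond orders sum to 1 (valence 2) → 1 H
Totals → C:6, H:5, Br:1, S:1.

C6H5BrS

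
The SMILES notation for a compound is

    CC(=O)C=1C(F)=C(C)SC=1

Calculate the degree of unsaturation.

4

Degree of unsaturation = (number of rings) + (number of π bonds).
Ring closures in the SMILES: 1.
π bonds: 3 double bonds (each 1 DoU) → 3 DoU from unsaturation.
Total DoU = 1 + 3 = 4.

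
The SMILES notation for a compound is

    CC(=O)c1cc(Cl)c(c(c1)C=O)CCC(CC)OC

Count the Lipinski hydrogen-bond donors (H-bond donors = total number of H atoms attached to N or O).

0

Donors: find every N or O and count the H atoms it carries.
  atom 3 (O): bond orders sum to 2 → 0 H
  atom 12 (O): bond orders sum to 2 → 0 H
  atom 18 (O): bond orders sum to 2 → 0 H
Lipinski HBD = 0.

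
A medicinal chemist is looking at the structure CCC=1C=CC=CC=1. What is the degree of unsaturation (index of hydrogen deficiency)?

Molecular formula: C8H10.
DoU = (2C + 2 + N − H − X) / 2, where X is the halogen count and O/S are ignored.
    = (2·8 + 2 + 0 − 10 − 0) / 2 = 8 / 2 = 4.

4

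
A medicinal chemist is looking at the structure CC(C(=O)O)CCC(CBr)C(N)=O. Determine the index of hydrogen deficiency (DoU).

Molecular formula: C8H14BrNO3.
DoU = (2C + 2 + N − H − X) / 2, where X is the halogen count and O/S are ignored.
    = (2·8 + 2 + 1 − 14 − 1) / 2 = 4 / 2 = 2.

2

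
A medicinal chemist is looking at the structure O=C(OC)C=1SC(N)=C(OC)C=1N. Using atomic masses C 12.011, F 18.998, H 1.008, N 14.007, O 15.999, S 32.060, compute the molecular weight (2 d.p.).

First, the molecular formula is C7H10N2O3S (counting implicit H from valence).
  C: 7 × 12.011 = 84.077
  H: 10 × 1.008 = 10.080
  N: 2 × 14.007 = 28.014
  O: 3 × 15.999 = 47.997
  S: 1 × 32.060 = 32.060
Sum: 7×12.011 + 10×1.008 + 2×14.007 + 3×15.999 + 1×32.060 = 202.228 → 202.23 g/mol.

202.23 g/mol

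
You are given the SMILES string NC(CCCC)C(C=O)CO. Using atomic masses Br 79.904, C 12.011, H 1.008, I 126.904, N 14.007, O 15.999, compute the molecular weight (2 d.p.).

First, the molecular formula is C8H17NO2 (counting implicit H from valence).
  C: 8 × 12.011 = 96.088
  H: 17 × 1.008 = 17.136
  N: 1 × 14.007 = 14.007
  O: 2 × 15.999 = 31.998
Sum: 8×12.011 + 17×1.008 + 1×14.007 + 2×15.999 = 159.229 → 159.23 g/mol.

159.23 g/mol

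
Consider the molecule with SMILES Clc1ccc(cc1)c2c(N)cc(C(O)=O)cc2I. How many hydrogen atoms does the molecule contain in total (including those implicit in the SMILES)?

Walk through each heavy atom and fill implicit hydrogens from standard valence (C 4, N 3, O 2, S 2, halogen 1); for lowercase aromatic atoms, an aromatic c carries 1 H when it has two neighbours and 0 H with three, and aromatic n carries 0 H:
  atom 1: Cl (halogen, monovalent) → 0 H
  atom 2: aromatic c, 3 neighbours → 0 H
  atom 3: aromatic c, 2 neighbours → 1 H
  atom 4: aromatic c, 2 neighbours → 1 H
  atom 5: aromatic c, 3 neighbours → 0 H
  atom 6: aromatic c, 2 neighbours → 1 H
  atom 7: aromatic c, 2 neighbours → 1 H
  atom 8: aromatic c, 3 neighbours → 0 H
  atom 9: aromatic c, 3 neighbours → 0 H
  atom 10: N, bond orders sum to 1 (valence 3) → 2 H
  atom 11: aromatic c, 2 neighbours → 1 H
  atom 12: aromatic c, 3 neighbours → 0 H
  atom 13: C, bond orders sum to 4 (valence 4) → 0 H
  atom 14: O, bond orders sum to 1 (valence 2) → 1 H
  atom 15: O, bond orders sum to 2 (valence 2) → 0 H
  atom 16: aromatic c, 2 neighbours → 1 H
  atom 17: aromatic c, 3 neighbours → 0 H
  atom 18: I (halogen, monovalent) → 0 H
Total hydrogens: 9.

9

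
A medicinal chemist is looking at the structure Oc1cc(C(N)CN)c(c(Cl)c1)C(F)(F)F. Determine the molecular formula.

C9H10ClF3N2O

Walk through each heavy atom and fill implicit hydrogens from standard valence (C 4, N 3, O 2, S 2, halogen 1); for lowercase aromatic atoms, an aromatic c carries 1 H when it has two neighbours and 0 H with three, and aromatic n carries 0 H:
  atom 1: O, bond orders sum to 1 (valence 2) → 1 H
  atom 2: aromatic c, 3 neighbours → 0 H
  atom 3: aromatic c, 2 neighbours → 1 H
  atom 4: aromatic c, 3 neighbours → 0 H
  atom 5: C, bond orders sum to 3 (valence 4) → 1 H
  atom 6: N, bond orders sum to 1 (valence 3) → 2 H
  atom 7: C, bond orders sum to 2 (valence 4) → 2 H
  atom 8: N, bond orders sum to 1 (valence 3) → 2 H
  atom 9: aromatic c, 3 neighbours → 0 H
  atom 10: aromatic c, 3 neighbours → 0 H
  atom 11: Cl (halogen, monovalent) → 0 H
  atom 12: aromatic c, 2 neighbours → 1 H
  atom 13: C, bond orders sum to 4 (valence 4) → 0 H
  atom 14: F (halogen, monovalent) → 0 H
  atom 15: F (halogen, monovalent) → 0 H
  atom 16: F (halogen, monovalent) → 0 H
Totals → C:9, H:10, Cl:1, F:3, N:2, O:1.
In Hill order: C9H10ClF3N2O.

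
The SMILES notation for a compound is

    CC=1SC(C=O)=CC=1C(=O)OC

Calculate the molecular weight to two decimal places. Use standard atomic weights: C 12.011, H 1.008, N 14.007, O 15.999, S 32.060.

First, the molecular formula is C8H8O3S (counting implicit H from valence).
  C: 8 × 12.011 = 96.088
  H: 8 × 1.008 = 8.064
  O: 3 × 15.999 = 47.997
  S: 1 × 32.060 = 32.060
Sum: 8×12.011 + 8×1.008 + 3×15.999 + 1×32.060 = 184.209 → 184.21 g/mol.

184.21 g/mol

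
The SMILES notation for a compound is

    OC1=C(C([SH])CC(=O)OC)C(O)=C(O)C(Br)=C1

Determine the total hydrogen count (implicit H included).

11

Walk through each heavy atom and fill implicit hydrogens from standard valence (C 4, N 3, O 2, S 2, halogen 1):
  atom 1: O, bond orders sum to 1 (valence 2) → 1 H
  atom 2: C, bond orders sum to 4 (valence 4) → 0 H
  atom 3: C, bond orders sum to 4 (valence 4) → 0 H
  atom 4: C, bond orders sum to 3 (valence 4) → 1 H
  atom 5: S with explicit H count 1
  atom 6: C, bond orders sum to 2 (valence 4) → 2 H
  atom 7: C, bond orders sum to 4 (valence 4) → 0 H
  atom 8: O, bond orders sum to 2 (valence 2) → 0 H
  atom 9: O, bond orders sum to 2 (valence 2) → 0 H
  atom 10: C, bond orders sum to 1 (valence 4) → 3 H
  atom 11: C, bond orders sum to 4 (valence 4) → 0 H
  atom 12: O, bond orders sum to 1 (valence 2) → 1 H
  atom 13: C, bond orders sum to 4 (valence 4) → 0 H
  atom 14: O, bond orders sum to 1 (valence 2) → 1 H
  atom 15: C, bond orders sum to 4 (valence 4) → 0 H
  atom 16: Br (halogen, monovalent) → 0 H
  atom 17: C, bond orders sum to 3 (valence 4) → 1 H
Total hydrogens: 11.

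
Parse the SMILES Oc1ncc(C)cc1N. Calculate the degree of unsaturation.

4

Molecular formula: C6H8N2O.
DoU = (2C + 2 + N − H − X) / 2, where X is the halogen count and O/S are ignored.
    = (2·6 + 2 + 2 − 8 − 0) / 2 = 8 / 2 = 4.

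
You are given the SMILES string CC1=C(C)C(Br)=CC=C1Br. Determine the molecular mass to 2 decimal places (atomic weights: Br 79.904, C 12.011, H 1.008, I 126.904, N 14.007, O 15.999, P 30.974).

263.96 g/mol

First, the molecular formula is C8H8Br2 (counting implicit H from valence).
  Br: 2 × 79.904 = 159.808
  C: 8 × 12.011 = 96.088
  H: 8 × 1.008 = 8.064
Sum: 2×79.904 + 8×12.011 + 8×1.008 = 263.960 → 263.96 g/mol.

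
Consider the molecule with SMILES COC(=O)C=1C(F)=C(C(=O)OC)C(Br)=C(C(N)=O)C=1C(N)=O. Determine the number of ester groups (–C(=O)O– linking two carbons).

2

The ester motif appears at heavy-atom positions 3, 9 in the SMILES.
Other groups present: 2 amide.
Ester count: 2.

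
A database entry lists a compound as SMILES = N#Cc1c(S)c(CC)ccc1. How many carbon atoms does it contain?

Count every carbon token in the SMILES (each C, including those in ring-closure positions and inside branches).
Carbon count: 9.

9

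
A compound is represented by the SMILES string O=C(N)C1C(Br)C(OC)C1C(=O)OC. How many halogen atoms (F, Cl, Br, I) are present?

Halogen atoms appear at heavy-atom position 6 (1×Br).
Other groups present: 1 amide, 1 ester, 1 ether.
Halogen count: 1.

1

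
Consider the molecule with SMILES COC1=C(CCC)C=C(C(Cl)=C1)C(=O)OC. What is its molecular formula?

Walk through each heavy atom and fill implicit hydrogens from standard valence (C 4, N 3, O 2, S 2, halogen 1):
  atom 1: C, bond orders sum to 1 (valence 4) → 3 H
  atom 2: O, bond orders sum to 2 (valence 2) → 0 H
  atom 3: C, bond orders sum to 4 (valence 4) → 0 H
  atom 4: C, bond orders sum to 4 (valence 4) → 0 H
  atom 5: C, bond orders sum to 2 (valence 4) → 2 H
  atom 6: C, bond orders sum to 2 (valence 4) → 2 H
  atom 7: C, bond orders sum to 1 (valence 4) → 3 H
  atom 8: C, bond orders sum to 3 (valence 4) → 1 H
  atom 9: C, bond orders sum to 4 (valence 4) → 0 H
  atom 10: C, bond orders sum to 4 (valence 4) → 0 H
  atom 11: Cl (halogen, monovalent) → 0 H
  atom 12: C, bond orders sum to 3 (valence 4) → 1 H
  atom 13: C, bond orders sum to 4 (valence 4) → 0 H
  atom 14: O, bond orders sum to 2 (valence 2) → 0 H
  atom 15: O, bond orders sum to 2 (valence 2) → 0 H
  atom 16: C, bond orders sum to 1 (valence 4) → 3 H
Totals → C:12, H:15, Cl:1, O:3.

C12H15ClO3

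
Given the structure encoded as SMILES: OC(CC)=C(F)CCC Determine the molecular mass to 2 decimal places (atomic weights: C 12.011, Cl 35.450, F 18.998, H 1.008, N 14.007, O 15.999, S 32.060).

132.18 g/mol

First, the molecular formula is C7H13FO (counting implicit H from valence).
  C: 7 × 12.011 = 84.077
  F: 1 × 18.998 = 18.998
  H: 13 × 1.008 = 13.104
  O: 1 × 15.999 = 15.999
Sum: 7×12.011 + 1×18.998 + 13×1.008 + 1×15.999 = 132.178 → 132.18 g/mol.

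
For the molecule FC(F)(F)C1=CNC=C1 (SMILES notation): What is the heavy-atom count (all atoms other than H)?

9

Every atom symbol written in the SMILES (organic subset) is one heavy atom; implicit H are not written.
Heavy atoms by element → C:5, F:3, N:1.
Total: 9.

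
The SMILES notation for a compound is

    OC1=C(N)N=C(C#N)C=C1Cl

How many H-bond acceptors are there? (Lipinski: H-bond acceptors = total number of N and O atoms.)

4

N atoms: 3; O atoms: 1.
Lipinski HBA = 3 + 1 = 4.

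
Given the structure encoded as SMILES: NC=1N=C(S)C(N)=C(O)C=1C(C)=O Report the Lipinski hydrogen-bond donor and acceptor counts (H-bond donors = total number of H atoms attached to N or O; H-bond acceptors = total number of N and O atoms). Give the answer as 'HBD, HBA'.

Donors: find every N or O and count the H atoms it carries.
  atom 1 (N): bond orders sum to 1 → 2 H
  atom 3 (N): bond orders sum to 3 → 0 H
  atom 7 (N): bond orders sum to 1 → 2 H
  atom 9 (O): bond orders sum to 1 → 1 H
  atom 13 (O): bond orders sum to 2 → 0 H
Lipinski HBD = 5.
Acceptors: N atoms = 3, O atoms = 2 → HBA = 5.

5, 5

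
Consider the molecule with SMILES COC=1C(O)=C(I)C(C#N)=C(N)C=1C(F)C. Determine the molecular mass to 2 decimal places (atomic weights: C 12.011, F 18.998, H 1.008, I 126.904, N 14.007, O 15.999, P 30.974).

336.10 g/mol

First, the molecular formula is C10H10FIN2O2 (counting implicit H from valence).
  C: 10 × 12.011 = 120.110
  F: 1 × 18.998 = 18.998
  H: 10 × 1.008 = 10.080
  I: 1 × 126.904 = 126.904
  N: 2 × 14.007 = 28.014
  O: 2 × 15.999 = 31.998
Sum: 10×12.011 + 1×18.998 + 10×1.008 + 1×126.904 + 2×14.007 + 2×15.999 = 336.104 → 336.10 g/mol.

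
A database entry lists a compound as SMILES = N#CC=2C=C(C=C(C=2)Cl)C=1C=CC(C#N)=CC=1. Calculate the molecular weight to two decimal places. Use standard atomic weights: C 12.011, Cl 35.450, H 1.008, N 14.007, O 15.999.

First, the molecular formula is C14H7ClN2 (counting implicit H from valence).
  C: 14 × 12.011 = 168.154
  Cl: 1 × 35.450 = 35.450
  H: 7 × 1.008 = 7.056
  N: 2 × 14.007 = 28.014
Sum: 14×12.011 + 1×35.450 + 7×1.008 + 2×14.007 = 238.674 → 238.67 g/mol.

238.67 g/mol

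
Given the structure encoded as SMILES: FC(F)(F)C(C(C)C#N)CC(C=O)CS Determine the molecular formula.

Walk through each heavy atom and fill implicit hydrogens from standard valence (C 4, N 3, O 2, S 2, halogen 1):
  atom 1: F (halogen, monovalent) → 0 H
  atom 2: C, bond orders sum to 4 (valence 4) → 0 H
  atom 3: F (halogen, monovalent) → 0 H
  atom 4: F (halogen, monovalent) → 0 H
  atom 5: C, bond orders sum to 3 (valence 4) → 1 H
  atom 6: C, bond orders sum to 3 (valence 4) → 1 H
  atom 7: C, bond orders sum to 1 (valence 4) → 3 H
  atom 8: C, bond orders sum to 4 (valence 4) → 0 H
  atom 9: N, bond orders sum to 3 (valence 3) → 0 H
  atom 10: C, bond orders sum to 2 (valence 4) → 2 H
  atom 11: C, bond orders sum to 3 (valence 4) → 1 H
  atom 12: C, bond orders sum to 3 (valence 4) → 1 H
  atom 13: O, bond orders sum to 2 (valence 2) → 0 H
  atom 14: C, bond orders sum to 2 (valence 4) → 2 H
  atom 15: S, bond orders sum to 1 (valence 2) → 1 H
Totals → C:9, H:12, F:3, N:1, O:1, S:1.

C9H12F3NOS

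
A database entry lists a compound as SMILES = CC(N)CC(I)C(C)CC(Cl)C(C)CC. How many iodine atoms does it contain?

1

Scan the SMILES for I atoms (remember two-letter symbols like Cl and Br are single atoms).
Iodine count: 1.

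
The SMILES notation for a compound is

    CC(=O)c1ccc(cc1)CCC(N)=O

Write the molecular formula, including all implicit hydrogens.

Walk through each heavy atom and fill implicit hydrogens from standard valence (C 4, N 3, O 2, S 2, halogen 1); for lowercase aromatic atoms, an aromatic c carries 1 H when it has two neighbours and 0 H with three, and aromatic n carries 0 H:
  atom 1: C, bond orders sum to 1 (valence 4) → 3 H
  atom 2: C, bond orders sum to 4 (valence 4) → 0 H
  atom 3: O, bond orders sum to 2 (valence 2) → 0 H
  atom 4: aromatic c, 3 neighbours → 0 H
  atom 5: aromatic c, 2 neighbours → 1 H
  atom 6: aromatic c, 2 neighbours → 1 H
  atom 7: aromatic c, 3 neighbours → 0 H
  atom 8: aromatic c, 2 neighbours → 1 H
  atom 9: aromatic c, 2 neighbours → 1 H
  atom 10: C, bond orders sum to 2 (valence 4) → 2 H
  atom 11: C, bond orders sum to 2 (valence 4) → 2 H
  atom 12: C, bond orders sum to 4 (valence 4) → 0 H
  atom 13: N, bond orders sum to 1 (valence 3) → 2 H
  atom 14: O, bond orders sum to 2 (valence 2) → 0 H
Totals → C:11, H:13, N:1, O:2.
In Hill order: C11H13NO2.

C11H13NO2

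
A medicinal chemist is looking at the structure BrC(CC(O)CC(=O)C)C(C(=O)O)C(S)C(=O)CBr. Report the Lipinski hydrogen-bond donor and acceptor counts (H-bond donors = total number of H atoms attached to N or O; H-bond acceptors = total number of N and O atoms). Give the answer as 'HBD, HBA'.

2, 5

Donors: find every N or O and count the H atoms it carries.
  atom 5 (O): bond orders sum to 1 → 1 H
  atom 8 (O): bond orders sum to 2 → 0 H
  atom 12 (O): bond orders sum to 2 → 0 H
  atom 13 (O): bond orders sum to 1 → 1 H
  atom 17 (O): bond orders sum to 2 → 0 H
Lipinski HBD = 2.
Acceptors: N atoms = 0, O atoms = 5 → HBA = 5.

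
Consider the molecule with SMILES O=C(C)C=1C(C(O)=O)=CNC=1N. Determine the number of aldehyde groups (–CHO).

0

Scan the SMILES for the aldehyde motif — none present.
Groups that are present: 1 carboxylic acid, 1 ketone, 1 primary amine.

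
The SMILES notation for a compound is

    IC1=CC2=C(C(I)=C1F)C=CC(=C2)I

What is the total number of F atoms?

Scan the SMILES for F atoms (remember two-letter symbols like Cl and Br are single atoms).
Fluorine count: 1.

1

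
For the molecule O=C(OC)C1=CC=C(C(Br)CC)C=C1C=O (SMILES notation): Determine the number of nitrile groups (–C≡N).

0

Scan the SMILES for the nitrile motif — none present.
Groups that are present: 1 aldehyde, 1 ester.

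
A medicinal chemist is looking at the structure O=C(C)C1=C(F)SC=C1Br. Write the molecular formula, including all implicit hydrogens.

Walk through each heavy atom and fill implicit hydrogens from standard valence (C 4, N 3, O 2, S 2, halogen 1):
  atom 1: O, bond orders sum to 2 (valence 2) → 0 H
  atom 2: C, bond orders sum to 4 (valence 4) → 0 H
  atom 3: C, bond orders sum to 1 (valence 4) → 3 H
  atom 4: C, bond orders sum to 4 (valence 4) → 0 H
  atom 5: C, bond orders sum to 4 (valence 4) → 0 H
  atom 6: F (halogen, monovalent) → 0 H
  atom 7: S, bond orders sum to 2 (valence 2) → 0 H
  atom 8: C, bond orders sum to 3 (valence 4) → 1 H
  atom 9: C, bond orders sum to 4 (valence 4) → 0 H
  atom 10: Br (halogen, monovalent) → 0 H
Totals → C:6, H:4, Br:1, F:1, O:1, S:1.

C6H4BrFOS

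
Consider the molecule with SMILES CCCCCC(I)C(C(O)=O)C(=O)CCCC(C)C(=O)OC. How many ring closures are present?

0

In SMILES, each pair of matching ring-closure digits denotes one ring-closing bond; the number of such bonds equals the number of independent rings.
Ring-closure bonds here: 0.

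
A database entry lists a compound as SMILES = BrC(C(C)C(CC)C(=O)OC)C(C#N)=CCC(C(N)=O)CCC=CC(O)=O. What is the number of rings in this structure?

In SMILES, each pair of matching ring-closure digits denotes one ring-closing bond; the number of such bonds equals the number of independent rings.
Ring-closure bonds here: 0.

0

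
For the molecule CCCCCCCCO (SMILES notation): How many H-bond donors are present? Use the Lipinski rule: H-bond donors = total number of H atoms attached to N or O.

1

Donors: find every N or O and count the H atoms it carries.
  atom 9 (O): bond orders sum to 1 → 1 H
Lipinski HBD = 1.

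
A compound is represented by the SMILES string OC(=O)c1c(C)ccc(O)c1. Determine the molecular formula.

C8H8O3

Walk through each heavy atom and fill implicit hydrogens from standard valence (C 4, N 3, O 2, S 2, halogen 1); for lowercase aromatic atoms, an aromatic c carries 1 H when it has two neighbours and 0 H with three, and aromatic n carries 0 H:
  atom 1: O, bond orders sum to 1 (valence 2) → 1 H
  atom 2: C, bond orders sum to 4 (valence 4) → 0 H
  atom 3: O, bond orders sum to 2 (valence 2) → 0 H
  atom 4: aromatic c, 3 neighbours → 0 H
  atom 5: aromatic c, 3 neighbours → 0 H
  atom 6: C, bond orders sum to 1 (valence 4) → 3 H
  atom 7: aromatic c, 2 neighbours → 1 H
  atom 8: aromatic c, 2 neighbours → 1 H
  atom 9: aromatic c, 3 neighbours → 0 H
  atom 10: O, bond orders sum to 1 (valence 2) → 1 H
  atom 11: aromatic c, 2 neighbours → 1 H
Totals → C:8, H:8, O:3.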